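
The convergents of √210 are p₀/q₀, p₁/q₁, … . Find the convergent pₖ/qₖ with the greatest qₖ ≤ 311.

1681/116

√210 = [14; 2, 28, …] (period length 2).
Convergents:
  p_0/q_0 = 14/1
  p_1/q_1 = 29/2
  p_2/q_2 = 826/57
  p_3/q_3 = 1681/116
  p_4/q_4 = 47894/3305
q_3 = 116 ≤ 311 < 3305 = q_4, so the answer is 1681/116.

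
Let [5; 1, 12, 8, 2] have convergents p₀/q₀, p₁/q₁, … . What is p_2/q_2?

77/13

Using pₖ = aₖpₖ₋₁ + pₖ₋₂, qₖ = aₖqₖ₋₁ + qₖ₋₂ (with p₋₁=1, p₋₂=0, q₋₁=0, q₋₂=1):
  k=0: a=5, p=5, q=1
  k=1: a=1, p=6, q=1
  k=2: a=12, p=77, q=13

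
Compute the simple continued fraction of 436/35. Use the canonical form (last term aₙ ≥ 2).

[12; 2, 5, 3]

436 = 12·35 + 16
35 = 2·16 + 3
16 = 5·3 + 1
3 = 3·1 + 0  (stop)
So 436/35 = [12; 2, 5, 3].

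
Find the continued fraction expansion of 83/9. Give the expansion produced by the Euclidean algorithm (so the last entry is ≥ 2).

[9; 4, 2]

83 = 9·9 + 2
9 = 4·2 + 1
2 = 2·1 + 0  (stop)
So 83/9 = [9; 4, 2].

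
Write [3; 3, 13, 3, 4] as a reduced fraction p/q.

1769/532

Fold from the inside: start with 4/1.
  3 + 1/4 = 13/4
  13 + 4/13 = 173/13
  3 + 13/173 = 532/173
  3 + 173/532 = 1769/532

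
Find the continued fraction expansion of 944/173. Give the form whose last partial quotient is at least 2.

[5; 2, 5, 3, 1, 3]

944 = 5·173 + 79
173 = 2·79 + 15
79 = 5·15 + 4
15 = 3·4 + 3
4 = 1·3 + 1
3 = 3·1 + 0  (stop)
So 944/173 = [5; 2, 5, 3, 1, 3].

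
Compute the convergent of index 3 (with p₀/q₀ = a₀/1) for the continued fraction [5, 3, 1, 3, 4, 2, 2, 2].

Using pₖ = aₖpₖ₋₁ + pₖ₋₂, qₖ = aₖqₖ₋₁ + qₖ₋₂ (with p₋₁=1, p₋₂=0, q₋₁=0, q₋₂=1):
  k=0: a=5, p=5, q=1
  k=1: a=3, p=16, q=3
  k=2: a=1, p=21, q=4
  k=3: a=3, p=79, q=15

79/15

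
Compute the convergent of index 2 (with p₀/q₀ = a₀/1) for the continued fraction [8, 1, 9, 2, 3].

89/10

Using pₖ = aₖpₖ₋₁ + pₖ₋₂, qₖ = aₖqₖ₋₁ + qₖ₋₂ (with p₋₁=1, p₋₂=0, q₋₁=0, q₋₂=1):
  k=0: a=8, p=8, q=1
  k=1: a=1, p=9, q=1
  k=2: a=9, p=89, q=10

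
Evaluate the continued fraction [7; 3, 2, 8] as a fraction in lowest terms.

Fold from the inside: start with 8/1.
  2 + 1/8 = 17/8
  3 + 8/17 = 59/17
  7 + 17/59 = 430/59

430/59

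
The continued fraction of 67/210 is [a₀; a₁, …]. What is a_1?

3

67 = 0·210 + 67   →  a_0 = 0
210 = 3·67 + 9   →  a_1 = 3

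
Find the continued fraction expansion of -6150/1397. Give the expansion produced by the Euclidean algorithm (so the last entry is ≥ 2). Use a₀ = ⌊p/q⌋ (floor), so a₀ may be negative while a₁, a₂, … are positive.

-6150 = -5*1397 + 835
1397 = 1*835 + 562
835 = 1*562 + 273
562 = 2*273 + 16
273 = 17*16 + 1
16 = 16*1 + 0  (stop)
So -6150/1397 = [-5; 1, 1, 2, 17, 16].

[-5; 1, 1, 2, 17, 16]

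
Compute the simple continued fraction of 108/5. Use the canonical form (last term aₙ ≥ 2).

[21; 1, 1, 2]

108 = 21*5 + 3
5 = 1*3 + 2
3 = 1*2 + 1
2 = 2*1 + 0  (stop)
So 108/5 = [21; 1, 1, 2].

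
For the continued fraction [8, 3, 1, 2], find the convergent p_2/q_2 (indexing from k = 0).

33/4

Using pₖ = aₖpₖ₋₁ + pₖ₋₂, qₖ = aₖqₖ₋₁ + qₖ₋₂ (with p₋₁=1, p₋₂=0, q₋₁=0, q₋₂=1):
  k=0: a=8, p=8, q=1
  k=1: a=3, p=25, q=3
  k=2: a=1, p=33, q=4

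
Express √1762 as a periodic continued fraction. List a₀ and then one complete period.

a₀ = ⌊√1762⌋ = 41.
With m₀=0, d₀=1 and mₖ₊₁ = dₖaₖ − mₖ, dₖ₊₁ = (n − mₖ₊₁²)/dₖ, aₖ₊₁ = ⌊(a₀+mₖ₊₁)/dₖ₊₁⌋:
  k=1: m=41, d=81, a=1
  k=2: m=40, d=2, a=40
  k=3: m=40, d=81, a=1
  k=4: m=41, d=1, a=82
d=1 and a=2a₀=82 at k=4, so the next step gives (m, d) = (41, 81) again — its k=1 value — and the period has length 4.

[41; 1, 40, 1, 82]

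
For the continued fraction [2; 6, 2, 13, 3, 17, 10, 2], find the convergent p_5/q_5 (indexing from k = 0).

Using pₖ = aₖpₖ₋₁ + pₖ₋₂, qₖ = aₖqₖ₋₁ + qₖ₋₂ (with p₋₁=1, p₋₂=0, q₋₁=0, q₋₂=1):
  k=0: a=2, p=2, q=1
  k=1: a=6, p=13, q=6
  k=2: a=2, p=28, q=13
  k=3: a=13, p=377, q=175
  k=4: a=3, p=1159, q=538
  k=5: a=17, p=20080, q=9321

20080/9321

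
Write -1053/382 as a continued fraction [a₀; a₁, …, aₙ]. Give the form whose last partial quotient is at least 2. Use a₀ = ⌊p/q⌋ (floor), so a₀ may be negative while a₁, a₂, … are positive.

-1053 = -3·382 + 93
382 = 4·93 + 10
93 = 9·10 + 3
10 = 3·3 + 1
3 = 3·1 + 0  (stop)
So -1053/382 = [-3; 4, 9, 3, 3].

[-3; 4, 9, 3, 3]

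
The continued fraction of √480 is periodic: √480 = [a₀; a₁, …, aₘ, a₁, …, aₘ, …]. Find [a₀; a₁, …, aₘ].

[21; 1, 9, 1, 42]

a₀ = ⌊√480⌋ = 21.
With m₀=0, d₀=1 and mₖ₊₁ = dₖaₖ − mₖ, dₖ₊₁ = (n − mₖ₊₁²)/dₖ, aₖ₊₁ = ⌊(a₀+mₖ₊₁)/dₖ₊₁⌋:
  k=1: m=21, d=39, a=1
  k=2: m=18, d=4, a=9
  k=3: m=18, d=39, a=1
  k=4: m=21, d=1, a=42
d=1 and a=2a₀=42 at k=4, so the next step gives (m, d) = (21, 39) again — its k=1 value — and the period has length 4.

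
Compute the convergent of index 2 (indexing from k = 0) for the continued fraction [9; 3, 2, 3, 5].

65/7

Using pₖ = aₖpₖ₋₁ + pₖ₋₂, qₖ = aₖqₖ₋₁ + qₖ₋₂ (with p₋₁=1, p₋₂=0, q₋₁=0, q₋₂=1):
  k=0: a=9, p=9, q=1
  k=1: a=3, p=28, q=3
  k=2: a=2, p=65, q=7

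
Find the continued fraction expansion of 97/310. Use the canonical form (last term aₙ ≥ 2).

97 = 0×310 + 97
310 = 3×97 + 19
97 = 5×19 + 2
19 = 9×2 + 1
2 = 2×1 + 0  (stop)
So 97/310 = [0; 3, 5, 9, 2].

[0; 3, 5, 9, 2]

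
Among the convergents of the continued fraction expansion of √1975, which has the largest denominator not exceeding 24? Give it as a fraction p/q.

√1975 = [44; 2, 3, 1, 2, 1, 3, 2, 88, …] (period length 8).
Convergents:
  p_0/q_0 = 44/1
  p_1/q_1 = 89/2
  p_2/q_2 = 311/7
  p_3/q_3 = 400/9
  p_4/q_4 = 1111/25
q_3 = 9 ≤ 24 < 25 = q_4, so the answer is 400/9.

400/9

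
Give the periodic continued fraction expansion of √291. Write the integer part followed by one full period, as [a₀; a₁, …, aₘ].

a₀ = ⌊√291⌋ = 17.
With m₀=0, d₀=1 and mₖ₊₁ = dₖaₖ − mₖ, dₖ₊₁ = (n − mₖ₊₁²)/dₖ, aₖ₊₁ = ⌊(a₀+mₖ₊₁)/dₖ₊₁⌋:
  k=1: m=17, d=2, a=17
  k=2: m=17, d=1, a=34
d=1 and a=2a₀=34 at k=2, so the next step gives (m, d) = (17, 2) again — its k=1 value — and the period has length 2.

[17; 17, 34]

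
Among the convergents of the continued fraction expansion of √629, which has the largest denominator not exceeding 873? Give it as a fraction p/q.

7850/313

√629 = [25; 12, 1, 1, 12, 50, …] (period length 5).
Convergents:
  p_0/q_0 = 25/1
  p_1/q_1 = 301/12
  p_2/q_2 = 326/13
  p_3/q_3 = 627/25
  p_4/q_4 = 7850/313
  p_5/q_5 = 393127/15675
q_4 = 313 ≤ 873 < 15675 = q_5, so the answer is 7850/313.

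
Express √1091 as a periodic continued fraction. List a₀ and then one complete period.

[33; 33, 66]

a₀ = ⌊√1091⌋ = 33.
With m₀=0, d₀=1 and mₖ₊₁ = dₖaₖ − mₖ, dₖ₊₁ = (n − mₖ₊₁²)/dₖ, aₖ₊₁ = ⌊(a₀+mₖ₊₁)/dₖ₊₁⌋:
  k=1: m=33, d=2, a=33
  k=2: m=33, d=1, a=66
d=1 and a=2a₀=66 at k=2, so the next step gives (m, d) = (33, 2) again — its k=1 value — and the period has length 2.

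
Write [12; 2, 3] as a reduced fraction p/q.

Fold from the inside: start with 3/1.
  2 + 1/3 = 7/3
  12 + 3/7 = 87/7

87/7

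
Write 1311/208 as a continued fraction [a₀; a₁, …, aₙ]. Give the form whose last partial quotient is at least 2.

[6; 3, 3, 3, 6]

1311 = 6*208 + 63
208 = 3*63 + 19
63 = 3*19 + 6
19 = 3*6 + 1
6 = 6*1 + 0  (stop)
So 1311/208 = [6; 3, 3, 3, 6].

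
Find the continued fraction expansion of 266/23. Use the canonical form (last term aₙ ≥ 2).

266 = 11×23 + 13
23 = 1×13 + 10
13 = 1×10 + 3
10 = 3×3 + 1
3 = 3×1 + 0  (stop)
So 266/23 = [11; 1, 1, 3, 3].

[11; 1, 1, 3, 3]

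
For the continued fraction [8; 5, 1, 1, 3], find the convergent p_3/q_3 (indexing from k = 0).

90/11

Using pₖ = aₖpₖ₋₁ + pₖ₋₂, qₖ = aₖqₖ₋₁ + qₖ₋₂ (with p₋₁=1, p₋₂=0, q₋₁=0, q₋₂=1):
  k=0: a=8, p=8, q=1
  k=1: a=5, p=41, q=5
  k=2: a=1, p=49, q=6
  k=3: a=1, p=90, q=11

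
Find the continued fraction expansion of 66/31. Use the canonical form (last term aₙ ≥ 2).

66 = 2×31 + 4
31 = 7×4 + 3
4 = 1×3 + 1
3 = 3×1 + 0  (stop)
So 66/31 = [2; 7, 1, 3].

[2; 7, 1, 3]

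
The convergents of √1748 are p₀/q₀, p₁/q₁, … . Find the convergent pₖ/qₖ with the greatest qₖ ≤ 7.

√1748 = [41; 1, 4, 4, 4, 1, 82, …] (period length 6).
Convergents:
  p_0/q_0 = 41/1
  p_1/q_1 = 42/1
  p_2/q_2 = 209/5
  p_3/q_3 = 878/21
q_2 = 5 ≤ 7 < 21 = q_3, so the answer is 209/5.

209/5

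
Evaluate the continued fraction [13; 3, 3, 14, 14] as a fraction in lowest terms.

Using pₖ = aₖpₖ₋₁ + pₖ₋₂ and qₖ = aₖqₖ₋₁ + qₖ₋₂:
  k=0: a=13, p=13, q=1
  k=1: a=3, p=40, q=3
  k=2: a=3, p=133, q=10
  k=3: a=14, p=1902, q=143
  k=4: a=14, p=26761, q=2012

26761/2012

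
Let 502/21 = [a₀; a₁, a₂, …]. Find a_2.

502 = 23·21 + 19   →  a_0 = 23
21 = 1·19 + 2   →  a_1 = 1
19 = 9·2 + 1   →  a_2 = 9

9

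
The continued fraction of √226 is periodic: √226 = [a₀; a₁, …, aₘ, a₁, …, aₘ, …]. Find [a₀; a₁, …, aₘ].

a₀ = ⌊√226⌋ = 15.
With m₀=0, d₀=1 and mₖ₊₁ = dₖaₖ − mₖ, dₖ₊₁ = (n − mₖ₊₁²)/dₖ, aₖ₊₁ = ⌊(a₀+mₖ₊₁)/dₖ₊₁⌋:
  k=1: m=15, d=1, a=30
d=1 and a=2a₀=30 at k=1, so the next step gives (m, d) = (15, 1) again — its k=1 value — and the period has length 1.

[15; 30]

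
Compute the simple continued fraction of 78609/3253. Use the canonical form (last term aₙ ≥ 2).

[24; 6, 17, 3, 10]

78609 = 24·3253 + 537
3253 = 6·537 + 31
537 = 17·31 + 10
31 = 3·10 + 1
10 = 10·1 + 0  (stop)
So 78609/3253 = [24; 6, 17, 3, 10].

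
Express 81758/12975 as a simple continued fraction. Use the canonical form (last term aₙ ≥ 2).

[6; 3, 3, 8, 14, 11]

81758 = 6*12975 + 3908
12975 = 3*3908 + 1251
3908 = 3*1251 + 155
1251 = 8*155 + 11
155 = 14*11 + 1
11 = 11*1 + 0  (stop)
So 81758/12975 = [6; 3, 3, 8, 14, 11].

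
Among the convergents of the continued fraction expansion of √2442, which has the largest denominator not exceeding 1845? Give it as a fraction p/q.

58361/1181

√2442 = [49; 2, 2, 2, 98, …] (period length 4).
Convergents:
  p_0/q_0 = 49/1
  p_1/q_1 = 99/2
  p_2/q_2 = 247/5
  p_3/q_3 = 593/12
  p_4/q_4 = 58361/1181
  p_5/q_5 = 117315/2374
q_4 = 1181 ≤ 1845 < 2374 = q_5, so the answer is 58361/1181.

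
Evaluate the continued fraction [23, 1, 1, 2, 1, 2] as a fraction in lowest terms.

Using pₖ = aₖpₖ₋₁ + pₖ₋₂ and qₖ = aₖqₖ₋₁ + qₖ₋₂:
  k=0: a=23, p=23, q=1
  k=1: a=1, p=24, q=1
  k=2: a=1, p=47, q=2
  k=3: a=2, p=118, q=5
  k=4: a=1, p=165, q=7
  k=5: a=2, p=448, q=19

448/19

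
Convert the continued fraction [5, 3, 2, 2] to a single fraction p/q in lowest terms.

90/17

Fold from the inside: start with 2/1.
  2 + 1/2 = 5/2
  3 + 2/5 = 17/5
  5 + 5/17 = 90/17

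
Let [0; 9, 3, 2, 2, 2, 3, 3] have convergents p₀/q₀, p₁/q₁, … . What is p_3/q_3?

7/65

Using pₖ = aₖpₖ₋₁ + pₖ₋₂, qₖ = aₖqₖ₋₁ + qₖ₋₂ (with p₋₁=1, p₋₂=0, q₋₁=0, q₋₂=1):
  k=0: a=0, p=0, q=1
  k=1: a=9, p=1, q=9
  k=2: a=3, p=3, q=28
  k=3: a=2, p=7, q=65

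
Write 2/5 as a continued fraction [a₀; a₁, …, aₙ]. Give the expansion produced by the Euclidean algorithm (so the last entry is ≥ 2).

2 = 0*5 + 2
5 = 2*2 + 1
2 = 2*1 + 0  (stop)
So 2/5 = [0; 2, 2].

[0; 2, 2]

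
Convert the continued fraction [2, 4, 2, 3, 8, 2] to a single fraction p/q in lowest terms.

1213/545

Fold from the inside: start with 2/1.
  8 + 1/2 = 17/2
  3 + 2/17 = 53/17
  2 + 17/53 = 123/53
  4 + 53/123 = 545/123
  2 + 123/545 = 1213/545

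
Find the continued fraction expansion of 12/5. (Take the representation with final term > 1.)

[2; 2, 2]

12 = 2×5 + 2
5 = 2×2 + 1
2 = 2×1 + 0  (stop)
So 12/5 = [2; 2, 2].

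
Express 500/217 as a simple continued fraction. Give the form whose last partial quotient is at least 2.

[2; 3, 3, 2, 9]

500 = 2×217 + 66
217 = 3×66 + 19
66 = 3×19 + 9
19 = 2×9 + 1
9 = 9×1 + 0  (stop)
So 500/217 = [2; 3, 3, 2, 9].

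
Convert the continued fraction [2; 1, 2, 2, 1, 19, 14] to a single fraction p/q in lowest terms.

7475/2768

Fold from the inside: start with 14/1.
  19 + 1/14 = 267/14
  1 + 14/267 = 281/267
  2 + 267/281 = 829/281
  2 + 281/829 = 1939/829
  1 + 829/1939 = 2768/1939
  2 + 1939/2768 = 7475/2768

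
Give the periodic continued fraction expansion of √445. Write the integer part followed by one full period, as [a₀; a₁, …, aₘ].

a₀ = ⌊√445⌋ = 21.

[21; 10, 1, 1, 10, 42]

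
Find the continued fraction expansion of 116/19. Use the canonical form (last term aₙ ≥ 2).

116 = 6·19 + 2
19 = 9·2 + 1
2 = 2·1 + 0  (stop)
So 116/19 = [6; 9, 2].

[6; 9, 2]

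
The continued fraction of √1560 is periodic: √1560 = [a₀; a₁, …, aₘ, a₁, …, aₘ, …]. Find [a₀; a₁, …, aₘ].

a₀ = ⌊√1560⌋ = 39.
With m₀=0, d₀=1 and mₖ₊₁ = dₖaₖ − mₖ, dₖ₊₁ = (n − mₖ₊₁²)/dₖ, aₖ₊₁ = ⌊(a₀+mₖ₊₁)/dₖ₊₁⌋:
  k=1: m=39, d=39, a=2
  k=2: m=39, d=1, a=78
d=1 and a=2a₀=78 at k=2, so the next step gives (m, d) = (39, 39) again — its k=1 value — and the period has length 2.

[39; 2, 78]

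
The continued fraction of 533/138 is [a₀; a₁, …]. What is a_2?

533 = 3·138 + 119   →  a_0 = 3
138 = 1·119 + 19   →  a_1 = 1
119 = 6·19 + 5   →  a_2 = 6

6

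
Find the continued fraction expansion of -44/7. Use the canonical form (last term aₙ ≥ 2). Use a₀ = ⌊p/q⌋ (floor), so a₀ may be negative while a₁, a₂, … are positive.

-44 = -7·7 + 5
7 = 1·5 + 2
5 = 2·2 + 1
2 = 2·1 + 0  (stop)
So -44/7 = [-7; 1, 2, 2].

[-7; 1, 2, 2]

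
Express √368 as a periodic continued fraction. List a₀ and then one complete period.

a₀ = ⌊√368⌋ = 19.
With m₀=0, d₀=1 and mₖ₊₁ = dₖaₖ − mₖ, dₖ₊₁ = (n − mₖ₊₁²)/dₖ, aₖ₊₁ = ⌊(a₀+mₖ₊₁)/dₖ₊₁⌋:
  k=1: m=19, d=7, a=5
  k=2: m=16, d=16, a=2
  k=3: m=16, d=7, a=5
  k=4: m=19, d=1, a=38
d=1 and a=2a₀=38 at k=4, so the next step gives (m, d) = (19, 7) again — its k=1 value — and the period has length 4.

[19; 5, 2, 5, 38]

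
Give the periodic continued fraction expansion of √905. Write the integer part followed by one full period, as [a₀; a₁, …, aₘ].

a₀ = ⌊√905⌋ = 30.
With m₀=0, d₀=1 and mₖ₊₁ = dₖaₖ − mₖ, dₖ₊₁ = (n − mₖ₊₁²)/dₖ, aₖ₊₁ = ⌊(a₀+mₖ₊₁)/dₖ₊₁⌋:
  k=1: m=30, d=5, a=12
  k=2: m=30, d=1, a=60
d=1 and a=2a₀=60 at k=2, so the next step gives (m, d) = (30, 5) again — its k=1 value — and the period has length 2.

[30; 12, 60]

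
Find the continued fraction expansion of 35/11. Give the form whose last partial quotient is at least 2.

35 = 3·11 + 2
11 = 5·2 + 1
2 = 2·1 + 0  (stop)
So 35/11 = [3; 5, 2].

[3; 5, 2]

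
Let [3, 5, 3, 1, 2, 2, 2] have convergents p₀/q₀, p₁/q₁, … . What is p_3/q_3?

Using pₖ = aₖpₖ₋₁ + pₖ₋₂, qₖ = aₖqₖ₋₁ + qₖ₋₂ (with p₋₁=1, p₋₂=0, q₋₁=0, q₋₂=1):
  k=0: a=3, p=3, q=1
  k=1: a=5, p=16, q=5
  k=2: a=3, p=51, q=16
  k=3: a=1, p=67, q=21

67/21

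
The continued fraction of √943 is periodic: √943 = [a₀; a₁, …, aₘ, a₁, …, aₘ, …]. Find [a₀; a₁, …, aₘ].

[30; 1, 2, 2, 2, 1, 60]

a₀ = ⌊√943⌋ = 30.
With m₀=0, d₀=1 and mₖ₊₁ = dₖaₖ − mₖ, dₖ₊₁ = (n − mₖ₊₁²)/dₖ, aₖ₊₁ = ⌊(a₀+mₖ₊₁)/dₖ₊₁⌋:
  k=1: m=30, d=43, a=1
  k=2: m=13, d=18, a=2
  k=3: m=23, d=23, a=2
  k=4: m=23, d=18, a=2
  k=5: m=13, d=43, a=1
  k=6: m=30, d=1, a=60
d=1 and a=2a₀=60 at k=6, so the next step gives (m, d) = (30, 43) again — its k=1 value — and the period has length 6.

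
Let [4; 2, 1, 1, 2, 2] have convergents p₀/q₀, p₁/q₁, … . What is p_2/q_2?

13/3

Using pₖ = aₖpₖ₋₁ + pₖ₋₂, qₖ = aₖqₖ₋₁ + qₖ₋₂ (with p₋₁=1, p₋₂=0, q₋₁=0, q₋₂=1):
  k=0: a=4, p=4, q=1
  k=1: a=2, p=9, q=2
  k=2: a=1, p=13, q=3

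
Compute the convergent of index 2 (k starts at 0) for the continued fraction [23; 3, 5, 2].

Using pₖ = aₖpₖ₋₁ + pₖ₋₂, qₖ = aₖqₖ₋₁ + qₖ₋₂ (with p₋₁=1, p₋₂=0, q₋₁=0, q₋₂=1):
  k=0: a=23, p=23, q=1
  k=1: a=3, p=70, q=3
  k=2: a=5, p=373, q=16

373/16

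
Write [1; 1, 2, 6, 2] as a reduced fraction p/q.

69/41

Fold from the inside: start with 2/1.
  6 + 1/2 = 13/2
  2 + 2/13 = 28/13
  1 + 13/28 = 41/28
  1 + 28/41 = 69/41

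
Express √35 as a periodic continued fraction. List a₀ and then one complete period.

a₀ = ⌊√35⌋ = 5.
With m₀=0, d₀=1 and mₖ₊₁ = dₖaₖ − mₖ, dₖ₊₁ = (n − mₖ₊₁²)/dₖ, aₖ₊₁ = ⌊(a₀+mₖ₊₁)/dₖ₊₁⌋:
  k=1: m=5, d=10, a=1
  k=2: m=5, d=1, a=10
d=1 and a=2a₀=10 at k=2, so the next step gives (m, d) = (5, 10) again — its k=1 value — and the period has length 2.

[5; 1, 10]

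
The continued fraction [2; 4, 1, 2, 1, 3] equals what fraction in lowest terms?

Fold from the inside: start with 3/1.
  1 + 1/3 = 4/3
  2 + 3/4 = 11/4
  1 + 4/11 = 15/11
  4 + 11/15 = 71/15
  2 + 15/71 = 157/71

157/71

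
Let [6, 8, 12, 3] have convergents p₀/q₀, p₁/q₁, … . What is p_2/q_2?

594/97

Using pₖ = aₖpₖ₋₁ + pₖ₋₂, qₖ = aₖqₖ₋₁ + qₖ₋₂ (with p₋₁=1, p₋₂=0, q₋₁=0, q₋₂=1):
  k=0: a=6, p=6, q=1
  k=1: a=8, p=49, q=8
  k=2: a=12, p=594, q=97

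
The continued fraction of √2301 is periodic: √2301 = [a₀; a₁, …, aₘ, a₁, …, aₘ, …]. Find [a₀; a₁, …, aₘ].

a₀ = ⌊√2301⌋ = 47.

[47; 1, 30, 1, 94]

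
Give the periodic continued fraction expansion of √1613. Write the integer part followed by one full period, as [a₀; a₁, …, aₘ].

[40; 6, 6, 80]

a₀ = ⌊√1613⌋ = 40.
With m₀=0, d₀=1 and mₖ₊₁ = dₖaₖ − mₖ, dₖ₊₁ = (n − mₖ₊₁²)/dₖ, aₖ₊₁ = ⌊(a₀+mₖ₊₁)/dₖ₊₁⌋:
  k=1: m=40, d=13, a=6
  k=2: m=38, d=13, a=6
  k=3: m=40, d=1, a=80
d=1 and a=2a₀=80 at k=3, so the next step gives (m, d) = (40, 13) again — its k=1 value — and the period has length 3.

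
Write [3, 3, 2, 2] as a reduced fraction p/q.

56/17

Using pₖ = aₖpₖ₋₁ + pₖ₋₂ and qₖ = aₖqₖ₋₁ + qₖ₋₂:
  k=0: a=3, p=3, q=1
  k=1: a=3, p=10, q=3
  k=2: a=2, p=23, q=7
  k=3: a=2, p=56, q=17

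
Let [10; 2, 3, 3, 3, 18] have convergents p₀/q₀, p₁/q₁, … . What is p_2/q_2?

73/7

Using pₖ = aₖpₖ₋₁ + pₖ₋₂, qₖ = aₖqₖ₋₁ + qₖ₋₂ (with p₋₁=1, p₋₂=0, q₋₁=0, q₋₂=1):
  k=0: a=10, p=10, q=1
  k=1: a=2, p=21, q=2
  k=2: a=3, p=73, q=7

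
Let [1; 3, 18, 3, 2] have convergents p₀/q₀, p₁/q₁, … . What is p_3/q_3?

223/168

Using pₖ = aₖpₖ₋₁ + pₖ₋₂, qₖ = aₖqₖ₋₁ + qₖ₋₂ (with p₋₁=1, p₋₂=0, q₋₁=0, q₋₂=1):
  k=0: a=1, p=1, q=1
  k=1: a=3, p=4, q=3
  k=2: a=18, p=73, q=55
  k=3: a=3, p=223, q=168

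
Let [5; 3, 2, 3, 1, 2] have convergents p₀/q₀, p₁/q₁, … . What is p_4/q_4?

Using pₖ = aₖpₖ₋₁ + pₖ₋₂, qₖ = aₖqₖ₋₁ + qₖ₋₂ (with p₋₁=1, p₋₂=0, q₋₁=0, q₋₂=1):
  k=0: a=5, p=5, q=1
  k=1: a=3, p=16, q=3
  k=2: a=2, p=37, q=7
  k=3: a=3, p=127, q=24
  k=4: a=1, p=164, q=31

164/31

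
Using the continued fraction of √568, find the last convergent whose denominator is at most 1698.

√568 = [23; 1, 4, 1, 46, …] (period length 4).
Convergents:
  p_0/q_0 = 23/1
  p_1/q_1 = 24/1
  p_2/q_2 = 119/5
  p_3/q_3 = 143/6
  p_4/q_4 = 6697/281
  p_5/q_5 = 6840/287
  p_6/q_6 = 34057/1429
  p_7/q_7 = 40897/1716
q_6 = 1429 ≤ 1698 < 1716 = q_7, so the answer is 34057/1429.

34057/1429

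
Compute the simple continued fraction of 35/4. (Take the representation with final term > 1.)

[8; 1, 3]

35 = 8×4 + 3
4 = 1×3 + 1
3 = 3×1 + 0  (stop)
So 35/4 = [8; 1, 3].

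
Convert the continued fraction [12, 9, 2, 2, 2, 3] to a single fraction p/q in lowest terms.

Using pₖ = aₖpₖ₋₁ + pₖ₋₂ and qₖ = aₖqₖ₋₁ + qₖ₋₂:
  k=0: a=12, p=12, q=1
  k=1: a=9, p=109, q=9
  k=2: a=2, p=230, q=19
  k=3: a=2, p=569, q=47
  k=4: a=2, p=1368, q=113
  k=5: a=3, p=4673, q=386

4673/386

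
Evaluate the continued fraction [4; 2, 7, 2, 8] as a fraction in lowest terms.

Fold from the inside: start with 8/1.
  2 + 1/8 = 17/8
  7 + 8/17 = 127/17
  2 + 17/127 = 271/127
  4 + 127/271 = 1211/271

1211/271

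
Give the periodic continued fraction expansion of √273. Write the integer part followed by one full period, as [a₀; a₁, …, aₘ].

a₀ = ⌊√273⌋ = 16.

[16; 1, 1, 10, 1, 1, 32]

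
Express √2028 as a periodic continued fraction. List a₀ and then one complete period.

[45; 30, 90]

a₀ = ⌊√2028⌋ = 45.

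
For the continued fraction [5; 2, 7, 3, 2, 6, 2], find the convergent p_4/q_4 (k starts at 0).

Using pₖ = aₖpₖ₋₁ + pₖ₋₂, qₖ = aₖqₖ₋₁ + qₖ₋₂ (with p₋₁=1, p₋₂=0, q₋₁=0, q₋₂=1):
  k=0: a=5, p=5, q=1
  k=1: a=2, p=11, q=2
  k=2: a=7, p=82, q=15
  k=3: a=3, p=257, q=47
  k=4: a=2, p=596, q=109

596/109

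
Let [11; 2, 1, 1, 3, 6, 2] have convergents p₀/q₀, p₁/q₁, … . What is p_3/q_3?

57/5

Using pₖ = aₖpₖ₋₁ + pₖ₋₂, qₖ = aₖqₖ₋₁ + qₖ₋₂ (with p₋₁=1, p₋₂=0, q₋₁=0, q₋₂=1):
  k=0: a=11, p=11, q=1
  k=1: a=2, p=23, q=2
  k=2: a=1, p=34, q=3
  k=3: a=1, p=57, q=5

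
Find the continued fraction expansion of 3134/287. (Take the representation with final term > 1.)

[10; 1, 11, 2, 11]

3134 = 10×287 + 264
287 = 1×264 + 23
264 = 11×23 + 11
23 = 2×11 + 1
11 = 11×1 + 0  (stop)
So 3134/287 = [10; 1, 11, 2, 11].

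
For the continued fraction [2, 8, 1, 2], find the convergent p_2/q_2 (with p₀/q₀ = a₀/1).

19/9

Using pₖ = aₖpₖ₋₁ + pₖ₋₂, qₖ = aₖqₖ₋₁ + qₖ₋₂ (with p₋₁=1, p₋₂=0, q₋₁=0, q₋₂=1):
  k=0: a=2, p=2, q=1
  k=1: a=8, p=17, q=8
  k=2: a=1, p=19, q=9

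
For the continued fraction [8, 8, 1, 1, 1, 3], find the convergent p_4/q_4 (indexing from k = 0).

211/26

Using pₖ = aₖpₖ₋₁ + pₖ₋₂, qₖ = aₖqₖ₋₁ + qₖ₋₂ (with p₋₁=1, p₋₂=0, q₋₁=0, q₋₂=1):
  k=0: a=8, p=8, q=1
  k=1: a=8, p=65, q=8
  k=2: a=1, p=73, q=9
  k=3: a=1, p=138, q=17
  k=4: a=1, p=211, q=26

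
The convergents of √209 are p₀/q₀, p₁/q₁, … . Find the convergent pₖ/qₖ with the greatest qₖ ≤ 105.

1171/81

√209 = [14; 2, 5, 3, 2, 3, 5, 2, 28, …] (period length 8).
Convergents:
  p_0/q_0 = 14/1
  p_1/q_1 = 29/2
  p_2/q_2 = 159/11
  p_3/q_3 = 506/35
  p_4/q_4 = 1171/81
  p_5/q_5 = 4019/278
q_4 = 81 ≤ 105 < 278 = q_5, so the answer is 1171/81.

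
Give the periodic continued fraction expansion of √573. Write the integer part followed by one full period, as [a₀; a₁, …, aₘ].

a₀ = ⌊√573⌋ = 23.
With m₀=0, d₀=1 and mₖ₊₁ = dₖaₖ − mₖ, dₖ₊₁ = (n − mₖ₊₁²)/dₖ, aₖ₊₁ = ⌊(a₀+mₖ₊₁)/dₖ₊₁⌋:
  k=1: m=23, d=44, a=1
  k=2: m=21, d=3, a=14
  k=3: m=21, d=44, a=1
  k=4: m=23, d=1, a=46
d=1 and a=2a₀=46 at k=4, so the next step gives (m, d) = (23, 44) again — its k=1 value — and the period has length 4.

[23; 1, 14, 1, 46]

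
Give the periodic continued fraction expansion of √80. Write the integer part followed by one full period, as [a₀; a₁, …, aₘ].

a₀ = ⌊√80⌋ = 8.
With m₀=0, d₀=1 and mₖ₊₁ = dₖaₖ − mₖ, dₖ₊₁ = (n − mₖ₊₁²)/dₖ, aₖ₊₁ = ⌊(a₀+mₖ₊₁)/dₖ₊₁⌋:
  k=1: m=8, d=16, a=1
  k=2: m=8, d=1, a=16
d=1 and a=2a₀=16 at k=2, so the next step gives (m, d) = (8, 16) again — its k=1 value — and the period has length 2.

[8; 1, 16]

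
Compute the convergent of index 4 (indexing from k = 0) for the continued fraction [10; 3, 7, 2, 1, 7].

712/69

Using pₖ = aₖpₖ₋₁ + pₖ₋₂, qₖ = aₖqₖ₋₁ + qₖ₋₂ (with p₋₁=1, p₋₂=0, q₋₁=0, q₋₂=1):
  k=0: a=10, p=10, q=1
  k=1: a=3, p=31, q=3
  k=2: a=7, p=227, q=22
  k=3: a=2, p=485, q=47
  k=4: a=1, p=712, q=69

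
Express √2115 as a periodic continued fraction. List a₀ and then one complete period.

[45; 1, 90]

a₀ = ⌊√2115⌋ = 45.
With m₀=0, d₀=1 and mₖ₊₁ = dₖaₖ − mₖ, dₖ₊₁ = (n − mₖ₊₁²)/dₖ, aₖ₊₁ = ⌊(a₀+mₖ₊₁)/dₖ₊₁⌋:
  k=1: m=45, d=90, a=1
  k=2: m=45, d=1, a=90
d=1 and a=2a₀=90 at k=2, so the next step gives (m, d) = (45, 90) again — its k=1 value — and the period has length 2.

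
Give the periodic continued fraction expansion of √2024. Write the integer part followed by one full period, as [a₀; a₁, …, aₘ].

a₀ = ⌊√2024⌋ = 44.

[44; 1, 88]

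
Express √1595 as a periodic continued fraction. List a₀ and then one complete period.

a₀ = ⌊√1595⌋ = 39.
With m₀=0, d₀=1 and mₖ₊₁ = dₖaₖ − mₖ, dₖ₊₁ = (n − mₖ₊₁²)/dₖ, aₖ₊₁ = ⌊(a₀+mₖ₊₁)/dₖ₊₁⌋:
  k=1: m=39, d=74, a=1
  k=2: m=35, d=5, a=14
  k=3: m=35, d=74, a=1
  k=4: m=39, d=1, a=78
d=1 and a=2a₀=78 at k=4, so the next step gives (m, d) = (39, 74) again — its k=1 value — and the period has length 4.

[39; 1, 14, 1, 78]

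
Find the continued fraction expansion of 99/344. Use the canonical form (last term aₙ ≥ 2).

99 = 0·344 + 99
344 = 3·99 + 47
99 = 2·47 + 5
47 = 9·5 + 2
5 = 2·2 + 1
2 = 2·1 + 0  (stop)
So 99/344 = [0; 3, 2, 9, 2, 2].

[0; 3, 2, 9, 2, 2]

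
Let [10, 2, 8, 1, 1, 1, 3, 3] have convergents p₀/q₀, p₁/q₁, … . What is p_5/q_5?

Using pₖ = aₖpₖ₋₁ + pₖ₋₂, qₖ = aₖqₖ₋₁ + qₖ₋₂ (with p₋₁=1, p₋₂=0, q₋₁=0, q₋₂=1):
  k=0: a=10, p=10, q=1
  k=1: a=2, p=21, q=2
  k=2: a=8, p=178, q=17
  k=3: a=1, p=199, q=19
  k=4: a=1, p=377, q=36
  k=5: a=1, p=576, q=55

576/55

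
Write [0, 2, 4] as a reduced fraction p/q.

4/9

Fold from the inside: start with 4/1.
  2 + 1/4 = 9/4
  0 + 4/9 = 4/9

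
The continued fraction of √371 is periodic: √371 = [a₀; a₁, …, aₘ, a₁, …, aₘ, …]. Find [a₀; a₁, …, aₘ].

a₀ = ⌊√371⌋ = 19.
With m₀=0, d₀=1 and mₖ₊₁ = dₖaₖ − mₖ, dₖ₊₁ = (n − mₖ₊₁²)/dₖ, aₖ₊₁ = ⌊(a₀+mₖ₊₁)/dₖ₊₁⌋:
  k=1: m=19, d=10, a=3
  k=2: m=11, d=25, a=1
  k=3: m=14, d=7, a=4
  k=4: m=14, d=25, a=1
  k=5: m=11, d=10, a=3
  k=6: m=19, d=1, a=38
d=1 and a=2a₀=38 at k=6, so the next step gives (m, d) = (19, 10) again — its k=1 value — and the period has length 6.

[19; 3, 1, 4, 1, 3, 38]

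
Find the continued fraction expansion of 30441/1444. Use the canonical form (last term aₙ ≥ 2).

[21; 12, 2, 1, 12, 3]

30441 = 21*1444 + 117
1444 = 12*117 + 40
117 = 2*40 + 37
40 = 1*37 + 3
37 = 12*3 + 1
3 = 3*1 + 0  (stop)
So 30441/1444 = [21; 12, 2, 1, 12, 3].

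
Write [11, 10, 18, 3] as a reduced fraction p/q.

6138/553

Fold from the inside: start with 3/1.
  18 + 1/3 = 55/3
  10 + 3/55 = 553/55
  11 + 55/553 = 6138/553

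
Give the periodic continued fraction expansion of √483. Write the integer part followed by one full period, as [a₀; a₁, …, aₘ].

a₀ = ⌊√483⌋ = 21.
With m₀=0, d₀=1 and mₖ₊₁ = dₖaₖ − mₖ, dₖ₊₁ = (n − mₖ₊₁²)/dₖ, aₖ₊₁ = ⌊(a₀+mₖ₊₁)/dₖ₊₁⌋:
  k=1: m=21, d=42, a=1
  k=2: m=21, d=1, a=42
d=1 and a=2a₀=42 at k=2, so the next step gives (m, d) = (21, 42) again — its k=1 value — and the period has length 2.

[21; 1, 42]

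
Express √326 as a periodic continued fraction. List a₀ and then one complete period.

[18; 18, 36]

a₀ = ⌊√326⌋ = 18.
With m₀=0, d₀=1 and mₖ₊₁ = dₖaₖ − mₖ, dₖ₊₁ = (n − mₖ₊₁²)/dₖ, aₖ₊₁ = ⌊(a₀+mₖ₊₁)/dₖ₊₁⌋:
  k=1: m=18, d=2, a=18
  k=2: m=18, d=1, a=36
d=1 and a=2a₀=36 at k=2, so the next step gives (m, d) = (18, 2) again — its k=1 value — and the period has length 2.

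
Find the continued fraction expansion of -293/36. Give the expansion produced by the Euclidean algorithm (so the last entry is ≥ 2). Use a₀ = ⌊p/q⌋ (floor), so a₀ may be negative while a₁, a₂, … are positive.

[-9; 1, 6, 5]

-293 = -9*36 + 31
36 = 1*31 + 5
31 = 6*5 + 1
5 = 5*1 + 0  (stop)
So -293/36 = [-9; 1, 6, 5].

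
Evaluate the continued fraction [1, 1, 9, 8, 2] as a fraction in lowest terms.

Using pₖ = aₖpₖ₋₁ + pₖ₋₂ and qₖ = aₖqₖ₋₁ + qₖ₋₂:
  k=0: a=1, p=1, q=1
  k=1: a=1, p=2, q=1
  k=2: a=9, p=19, q=10
  k=3: a=8, p=154, q=81
  k=4: a=2, p=327, q=172

327/172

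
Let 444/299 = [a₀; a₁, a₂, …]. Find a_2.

444 = 1·299 + 145   →  a_0 = 1
299 = 2·145 + 9   →  a_1 = 2
145 = 16·9 + 1   →  a_2 = 16

16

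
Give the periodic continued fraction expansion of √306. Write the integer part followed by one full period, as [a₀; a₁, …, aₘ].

[17; 2, 34]

a₀ = ⌊√306⌋ = 17.
With m₀=0, d₀=1 and mₖ₊₁ = dₖaₖ − mₖ, dₖ₊₁ = (n − mₖ₊₁²)/dₖ, aₖ₊₁ = ⌊(a₀+mₖ₊₁)/dₖ₊₁⌋:
  k=1: m=17, d=17, a=2
  k=2: m=17, d=1, a=34
d=1 and a=2a₀=34 at k=2, so the next step gives (m, d) = (17, 17) again — its k=1 value — and the period has length 2.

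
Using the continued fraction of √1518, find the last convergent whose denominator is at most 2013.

√1518 = [38; 1, 24, 1, 76, …] (period length 4).
Convergents:
  p_0/q_0 = 38/1
  p_1/q_1 = 39/1
  p_2/q_2 = 974/25
  p_3/q_3 = 1013/26
  p_4/q_4 = 77962/2001
  p_5/q_5 = 78975/2027
q_4 = 2001 ≤ 2013 < 2027 = q_5, so the answer is 77962/2001.

77962/2001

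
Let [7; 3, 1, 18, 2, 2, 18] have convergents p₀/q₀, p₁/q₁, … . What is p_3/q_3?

544/75

Using pₖ = aₖpₖ₋₁ + pₖ₋₂, qₖ = aₖqₖ₋₁ + qₖ₋₂ (with p₋₁=1, p₋₂=0, q₋₁=0, q₋₂=1):
  k=0: a=7, p=7, q=1
  k=1: a=3, p=22, q=3
  k=2: a=1, p=29, q=4
  k=3: a=18, p=544, q=75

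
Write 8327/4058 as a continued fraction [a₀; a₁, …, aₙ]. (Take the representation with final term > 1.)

8327 = 2×4058 + 211
4058 = 19×211 + 49
211 = 4×49 + 15
49 = 3×15 + 4
15 = 3×4 + 3
4 = 1×3 + 1
3 = 3×1 + 0  (stop)
So 8327/4058 = [2; 19, 4, 3, 3, 1, 3].

[2; 19, 4, 3, 3, 1, 3]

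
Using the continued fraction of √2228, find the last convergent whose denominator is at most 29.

√2228 = [47; 4, 1, 22, 1, 4, 94, …] (period length 6).
Convergents:
  p_0/q_0 = 47/1
  p_1/q_1 = 189/4
  p_2/q_2 = 236/5
  p_3/q_3 = 5381/114
q_2 = 5 ≤ 29 < 114 = q_3, so the answer is 236/5.

236/5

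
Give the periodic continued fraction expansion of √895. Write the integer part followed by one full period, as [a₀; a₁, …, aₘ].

[29; 1, 10, 1, 58]

a₀ = ⌊√895⌋ = 29.
With m₀=0, d₀=1 and mₖ₊₁ = dₖaₖ − mₖ, dₖ₊₁ = (n − mₖ₊₁²)/dₖ, aₖ₊₁ = ⌊(a₀+mₖ₊₁)/dₖ₊₁⌋:
  k=1: m=29, d=54, a=1
  k=2: m=25, d=5, a=10
  k=3: m=25, d=54, a=1
  k=4: m=29, d=1, a=58
d=1 and a=2a₀=58 at k=4, so the next step gives (m, d) = (29, 54) again — its k=1 value — and the period has length 4.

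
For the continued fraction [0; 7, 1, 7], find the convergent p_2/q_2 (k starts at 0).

1/8

Using pₖ = aₖpₖ₋₁ + pₖ₋₂, qₖ = aₖqₖ₋₁ + qₖ₋₂ (with p₋₁=1, p₋₂=0, q₋₁=0, q₋₂=1):
  k=0: a=0, p=0, q=1
  k=1: a=7, p=1, q=7
  k=2: a=1, p=1, q=8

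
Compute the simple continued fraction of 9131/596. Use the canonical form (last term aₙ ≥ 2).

9131 = 15×596 + 191
596 = 3×191 + 23
191 = 8×23 + 7
23 = 3×7 + 2
7 = 3×2 + 1
2 = 2×1 + 0  (stop)
So 9131/596 = [15; 3, 8, 3, 3, 2].

[15; 3, 8, 3, 3, 2]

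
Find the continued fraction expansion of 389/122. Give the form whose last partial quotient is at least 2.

[3; 5, 3, 3, 2]

389 = 3·122 + 23
122 = 5·23 + 7
23 = 3·7 + 2
7 = 3·2 + 1
2 = 2·1 + 0  (stop)
So 389/122 = [3; 5, 3, 3, 2].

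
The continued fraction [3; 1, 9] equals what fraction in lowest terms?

39/10

Fold from the inside: start with 9/1.
  1 + 1/9 = 10/9
  3 + 9/10 = 39/10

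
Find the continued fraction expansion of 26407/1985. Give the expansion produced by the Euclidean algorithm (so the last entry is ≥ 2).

26407 = 13×1985 + 602
1985 = 3×602 + 179
602 = 3×179 + 65
179 = 2×65 + 49
65 = 1×49 + 16
49 = 3×16 + 1
16 = 16×1 + 0  (stop)
So 26407/1985 = [13; 3, 3, 2, 1, 3, 16].

[13; 3, 3, 2, 1, 3, 16]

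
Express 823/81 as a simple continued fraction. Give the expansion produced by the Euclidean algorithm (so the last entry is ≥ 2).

823 = 10*81 + 13
81 = 6*13 + 3
13 = 4*3 + 1
3 = 3*1 + 0  (stop)
So 823/81 = [10; 6, 4, 3].

[10; 6, 4, 3]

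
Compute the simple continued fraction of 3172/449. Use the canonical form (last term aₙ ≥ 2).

[7; 15, 2, 14]

3172 = 7×449 + 29
449 = 15×29 + 14
29 = 2×14 + 1
14 = 14×1 + 0  (stop)
So 3172/449 = [7; 15, 2, 14].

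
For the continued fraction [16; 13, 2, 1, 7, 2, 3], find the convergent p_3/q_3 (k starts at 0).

643/40

Using pₖ = aₖpₖ₋₁ + pₖ₋₂, qₖ = aₖqₖ₋₁ + qₖ₋₂ (with p₋₁=1, p₋₂=0, q₋₁=0, q₋₂=1):
  k=0: a=16, p=16, q=1
  k=1: a=13, p=209, q=13
  k=2: a=2, p=434, q=27
  k=3: a=1, p=643, q=40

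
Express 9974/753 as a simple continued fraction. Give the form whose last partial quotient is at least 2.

9974 = 13×753 + 185
753 = 4×185 + 13
185 = 14×13 + 3
13 = 4×3 + 1
3 = 3×1 + 0  (stop)
So 9974/753 = [13; 4, 14, 4, 3].

[13; 4, 14, 4, 3]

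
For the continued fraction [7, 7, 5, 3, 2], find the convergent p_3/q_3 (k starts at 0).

821/115

Using pₖ = aₖpₖ₋₁ + pₖ₋₂, qₖ = aₖqₖ₋₁ + qₖ₋₂ (with p₋₁=1, p₋₂=0, q₋₁=0, q₋₂=1):
  k=0: a=7, p=7, q=1
  k=1: a=7, p=50, q=7
  k=2: a=5, p=257, q=36
  k=3: a=3, p=821, q=115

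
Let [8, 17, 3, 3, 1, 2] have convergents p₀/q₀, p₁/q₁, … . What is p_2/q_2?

Using pₖ = aₖpₖ₋₁ + pₖ₋₂, qₖ = aₖqₖ₋₁ + qₖ₋₂ (with p₋₁=1, p₋₂=0, q₋₁=0, q₋₂=1):
  k=0: a=8, p=8, q=1
  k=1: a=17, p=137, q=17
  k=2: a=3, p=419, q=52

419/52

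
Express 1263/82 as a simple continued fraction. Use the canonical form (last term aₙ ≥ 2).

[15; 2, 2, 16]

1263 = 15×82 + 33
82 = 2×33 + 16
33 = 2×16 + 1
16 = 16×1 + 0  (stop)
So 1263/82 = [15; 2, 2, 16].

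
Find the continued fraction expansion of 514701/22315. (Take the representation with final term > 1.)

[23; 15, 3, 15, 3, 10]

514701 = 23×22315 + 1456
22315 = 15×1456 + 475
1456 = 3×475 + 31
475 = 15×31 + 10
31 = 3×10 + 1
10 = 10×1 + 0  (stop)
So 514701/22315 = [23; 15, 3, 15, 3, 10].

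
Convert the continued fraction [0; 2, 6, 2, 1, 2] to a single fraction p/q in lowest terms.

Using pₖ = aₖpₖ₋₁ + pₖ₋₂ and qₖ = aₖqₖ₋₁ + qₖ₋₂:
  k=0: a=0, p=0, q=1
  k=1: a=2, p=1, q=2
  k=2: a=6, p=6, q=13
  k=3: a=2, p=13, q=28
  k=4: a=1, p=19, q=41
  k=5: a=2, p=51, q=110

51/110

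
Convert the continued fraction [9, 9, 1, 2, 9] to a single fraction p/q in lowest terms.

2467/271

Using pₖ = aₖpₖ₋₁ + pₖ₋₂ and qₖ = aₖqₖ₋₁ + qₖ₋₂:
  k=0: a=9, p=9, q=1
  k=1: a=9, p=82, q=9
  k=2: a=1, p=91, q=10
  k=3: a=2, p=264, q=29
  k=4: a=9, p=2467, q=271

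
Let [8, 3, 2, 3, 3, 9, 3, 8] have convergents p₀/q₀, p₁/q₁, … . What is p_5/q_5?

Using pₖ = aₖpₖ₋₁ + pₖ₋₂, qₖ = aₖqₖ₋₁ + qₖ₋₂ (with p₋₁=1, p₋₂=0, q₋₁=0, q₋₂=1):
  k=0: a=8, p=8, q=1
  k=1: a=3, p=25, q=3
  k=2: a=2, p=58, q=7
  k=3: a=3, p=199, q=24
  k=4: a=3, p=655, q=79
  k=5: a=9, p=6094, q=735

6094/735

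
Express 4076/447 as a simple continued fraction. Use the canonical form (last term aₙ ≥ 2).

[9; 8, 2, 3, 3, 2]

4076 = 9·447 + 53
447 = 8·53 + 23
53 = 2·23 + 7
23 = 3·7 + 2
7 = 3·2 + 1
2 = 2·1 + 0  (stop)
So 4076/447 = [9; 8, 2, 3, 3, 2].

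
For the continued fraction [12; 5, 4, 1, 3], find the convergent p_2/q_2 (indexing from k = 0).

256/21

Using pₖ = aₖpₖ₋₁ + pₖ₋₂, qₖ = aₖqₖ₋₁ + qₖ₋₂ (with p₋₁=1, p₋₂=0, q₋₁=0, q₋₂=1):
  k=0: a=12, p=12, q=1
  k=1: a=5, p=61, q=5
  k=2: a=4, p=256, q=21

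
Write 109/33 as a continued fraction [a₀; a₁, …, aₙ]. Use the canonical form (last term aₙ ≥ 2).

109 = 3*33 + 10
33 = 3*10 + 3
10 = 3*3 + 1
3 = 3*1 + 0  (stop)
So 109/33 = [3; 3, 3, 3].

[3; 3, 3, 3]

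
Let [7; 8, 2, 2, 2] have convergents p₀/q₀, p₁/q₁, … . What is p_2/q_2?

121/17

Using pₖ = aₖpₖ₋₁ + pₖ₋₂, qₖ = aₖqₖ₋₁ + qₖ₋₂ (with p₋₁=1, p₋₂=0, q₋₁=0, q₋₂=1):
  k=0: a=7, p=7, q=1
  k=1: a=8, p=57, q=8
  k=2: a=2, p=121, q=17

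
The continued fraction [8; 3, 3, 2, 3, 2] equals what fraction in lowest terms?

1503/181

Using pₖ = aₖpₖ₋₁ + pₖ₋₂ and qₖ = aₖqₖ₋₁ + qₖ₋₂:
  k=0: a=8, p=8, q=1
  k=1: a=3, p=25, q=3
  k=2: a=3, p=83, q=10
  k=3: a=2, p=191, q=23
  k=4: a=3, p=656, q=79
  k=5: a=2, p=1503, q=181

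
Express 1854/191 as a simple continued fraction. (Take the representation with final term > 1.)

1854 = 9×191 + 135
191 = 1×135 + 56
135 = 2×56 + 23
56 = 2×23 + 10
23 = 2×10 + 3
10 = 3×3 + 1
3 = 3×1 + 0  (stop)
So 1854/191 = [9; 1, 2, 2, 2, 3, 3].

[9; 1, 2, 2, 2, 3, 3]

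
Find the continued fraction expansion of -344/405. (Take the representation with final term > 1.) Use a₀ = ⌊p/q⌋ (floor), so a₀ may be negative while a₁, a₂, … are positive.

[-1; 6, 1, 1, 1, 3, 2, 2]

-344 = -1×405 + 61
405 = 6×61 + 39
61 = 1×39 + 22
39 = 1×22 + 17
22 = 1×17 + 5
17 = 3×5 + 2
5 = 2×2 + 1
2 = 2×1 + 0  (stop)
So -344/405 = [-1; 6, 1, 1, 1, 3, 2, 2].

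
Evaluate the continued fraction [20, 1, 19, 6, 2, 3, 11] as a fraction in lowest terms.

214511/10239

Fold from the inside: start with 11/1.
  3 + 1/11 = 34/11
  2 + 11/34 = 79/34
  6 + 34/79 = 508/79
  19 + 79/508 = 9731/508
  1 + 508/9731 = 10239/9731
  20 + 9731/10239 = 214511/10239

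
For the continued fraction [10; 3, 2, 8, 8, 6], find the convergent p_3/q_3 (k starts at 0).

Using pₖ = aₖpₖ₋₁ + pₖ₋₂, qₖ = aₖqₖ₋₁ + qₖ₋₂ (with p₋₁=1, p₋₂=0, q₋₁=0, q₋₂=1):
  k=0: a=10, p=10, q=1
  k=1: a=3, p=31, q=3
  k=2: a=2, p=72, q=7
  k=3: a=8, p=607, q=59

607/59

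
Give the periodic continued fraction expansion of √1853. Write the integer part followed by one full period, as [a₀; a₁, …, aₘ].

a₀ = ⌊√1853⌋ = 43.
With m₀=0, d₀=1 and mₖ₊₁ = dₖaₖ − mₖ, dₖ₊₁ = (n − mₖ₊₁²)/dₖ, aₖ₊₁ = ⌊(a₀+mₖ₊₁)/dₖ₊₁⌋:
  k=1: m=43, d=4, a=21
  k=2: m=41, d=43, a=1
  k=3: m=2, d=43, a=1
  k=4: m=41, d=4, a=21
  k=5: m=43, d=1, a=86
d=1 and a=2a₀=86 at k=5, so the next step gives (m, d) = (43, 4) again — its k=1 value — and the period has length 5.

[43; 21, 1, 1, 21, 86]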